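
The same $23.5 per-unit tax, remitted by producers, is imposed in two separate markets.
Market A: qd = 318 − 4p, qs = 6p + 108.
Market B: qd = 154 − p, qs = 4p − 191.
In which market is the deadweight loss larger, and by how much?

Market A, by $441.8.

Market A: pre-tax p* = $21, q* = 234; post-tax q = 177.6; deadweight loss = $662.7.
Market B: pre-tax p* = $69, q* = 85; post-tax q = 66.2; deadweight loss = $220.9.
Difference: $662.7 vs $220.9 → market A is larger by $441.8.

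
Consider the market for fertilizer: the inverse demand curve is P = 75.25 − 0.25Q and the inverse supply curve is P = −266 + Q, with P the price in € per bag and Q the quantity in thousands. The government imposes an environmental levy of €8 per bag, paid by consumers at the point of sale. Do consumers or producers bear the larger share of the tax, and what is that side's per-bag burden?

Rewrite in direct form: Qd = 301 − 4P and Qs = P + 266.
Without the tax, 301 − 4P = P + 266 gives 5P = 35, so P* = €7 and Q* = 273.
With the tax collected from consumers, demand (in seller-price terms) shifts: Qd = 301 − 4(P + 8).
New equilibrium: consumers pay €8.6, producers receive €0.6, Q = 266.6. (Wedge: Pb − Ps = 8.)
Per-bag burden: consumers €1.6, producers €6.4.
Producers take the larger share because supply is less price-elastic here (demand slope 4 vs supply slope 1).

Producers bear the larger share: €6.4 per bag.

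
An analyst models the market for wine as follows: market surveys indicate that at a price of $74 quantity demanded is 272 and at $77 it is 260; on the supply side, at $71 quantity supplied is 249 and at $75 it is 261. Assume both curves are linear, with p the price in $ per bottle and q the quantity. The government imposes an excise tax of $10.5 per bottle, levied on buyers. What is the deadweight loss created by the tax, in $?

Demand slope: (260 − 272)/(77 − 74) = -4, so qd = 568 − 4p.
Supply slope: (261 − 249)/(75 − 71) = 3, so qs = 3p + 36.
Without the tax, 568 − 4p = 3p + 36 gives 7p = 532, so p* = $76 and q* = 264.
With the tax collected from buyers, demand (in seller-price terms) shifts: qd = 568 − 4(p + 10.5).
Solving gives q = 246 with buyers paying $80.5 and producers receiving $70 (the $10.5 wedge).
Quantity falls by |ΔQ| = |264 − 246| = 18.
DWL = ½ · t · |ΔQ| = ½ · 10.5 · 18 = $94.5.

Deadweight loss = $94.5.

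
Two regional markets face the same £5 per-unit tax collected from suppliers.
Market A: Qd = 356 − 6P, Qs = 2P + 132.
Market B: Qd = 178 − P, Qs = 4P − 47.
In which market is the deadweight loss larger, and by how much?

Market A: pre-tax P* = £28, Q* = 188; post-tax Q = 180.5; deadweight loss = £18.75.
Market B: pre-tax P* = £45, Q* = 133; post-tax Q = 129; deadweight loss = £10.
Difference: £18.75 vs £10 → market A is larger by £8.75.

Market A, by £8.75.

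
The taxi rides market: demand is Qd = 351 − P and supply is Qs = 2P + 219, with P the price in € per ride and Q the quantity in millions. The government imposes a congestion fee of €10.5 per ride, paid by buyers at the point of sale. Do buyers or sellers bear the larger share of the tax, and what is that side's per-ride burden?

Buyers bear the larger share: €7 per ride.

Before the tax: set 351 − P = 2P + 219 → P* = €44, Q* = 307.
With the tax collected from buyers, demand (in seller-price terms) shifts: Qd = 351 − (P + 10.5).
Solving gives Q = 300 with buyers paying €51 and sellers receiving €40.5 (the €10.5 wedge).
Per-ride burden: buyers €7, sellers €3.5.
Buyers take the larger share because demand is less price-elastic here (demand slope 1 vs supply slope 2).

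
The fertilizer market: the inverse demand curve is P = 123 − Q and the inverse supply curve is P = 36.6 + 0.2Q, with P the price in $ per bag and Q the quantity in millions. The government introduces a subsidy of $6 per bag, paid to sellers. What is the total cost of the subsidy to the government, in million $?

Government outlay = $462 million.

Rewrite in direct form: Qd = 123 − P and Qs = 5P − 183.
Before the subsidy: set 123 − P = 5P − 183 → P* = $51, Q* = 72.
With a per-unit subsidy paid to sellers, each receives P + 6 per unit sold, so supply becomes Qs = 5(P + 6) − 183.
New equilibrium: buyers pay $46, sellers receive $52, Q = 77. (Wedge: Pb − Ps = −6.)
Outlay = t · Q = 6 · 77 = $462.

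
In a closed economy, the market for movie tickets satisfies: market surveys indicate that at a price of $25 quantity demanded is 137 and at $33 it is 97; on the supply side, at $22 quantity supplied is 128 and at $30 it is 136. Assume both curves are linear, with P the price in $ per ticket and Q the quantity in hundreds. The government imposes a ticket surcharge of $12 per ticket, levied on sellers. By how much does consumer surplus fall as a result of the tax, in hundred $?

Consumer surplus falls by $254 hundred.

Demand slope: (97 − 137)/(33 − 25) = -5, so Qd = 262 − 5P.
Supply slope: (136 − 128)/(30 − 22) = 1, so Qs = P + 106.
Without the tax, 262 − 5P = P + 106 gives 6P = 156, so P* = $26 and Q* = 132.
With the tax collected from sellers, supply shifts: Qs = (P − 12) + 106.
New equilibrium: buyers pay $28, sellers receive $16, Q = 122. (Wedge: Pb − Ps = 12.)
ΔCS is the trapezoid between Q = 122 and Q = 132 of height $2: ½ · (132 + 122) · 2 = $254.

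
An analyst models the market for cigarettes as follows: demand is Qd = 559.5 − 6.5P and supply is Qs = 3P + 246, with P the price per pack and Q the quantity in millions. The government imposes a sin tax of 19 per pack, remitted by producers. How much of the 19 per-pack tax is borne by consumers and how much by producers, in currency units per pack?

Consumers bear 6 per pack; producers bear 13 per pack.

Before the tax: set 559.5 − 6.5P = 3P + 246 → P* = 33, Q* = 345.
With the tax collected from producers, supply shifts: Qs = 3(P − 19) + 246.
Solving gives Q = 306 with consumers paying 39 and producers receiving 20 (the 19 wedge).
Burden on consumers: 6; on producers: 13. (They sum to 19.)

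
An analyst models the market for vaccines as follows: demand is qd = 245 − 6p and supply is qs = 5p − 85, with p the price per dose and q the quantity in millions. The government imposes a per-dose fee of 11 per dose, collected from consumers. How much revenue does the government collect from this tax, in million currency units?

Without the tax, 245 − 6p = 5p − 85 gives 11p = 330, so p* = 30 and q* = 65.
With the tax collected from consumers, demand (in seller-price terms) shifts: qd = 245 − 6(p + 11).
Solving gives q = 35 with consumers paying 35 and producers receiving 24 (the 11 wedge).
Revenue = t · Q = 11 · 35 = 385.

Tax revenue = 385 million.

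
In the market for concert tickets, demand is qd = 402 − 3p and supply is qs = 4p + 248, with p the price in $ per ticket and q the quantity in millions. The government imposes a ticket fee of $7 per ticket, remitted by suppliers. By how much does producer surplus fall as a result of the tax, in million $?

Producer surplus falls by $990 million.

Without the tax, 402 − 3p = 4p + 248 gives 7p = 154, so p* = $22 and q* = 336.
With the tax collected from suppliers, supply shifts: qs = 4(p − 7) + 248.
New equilibrium: consumers pay $26, suppliers receive $19, q = 324. (Wedge: pb − ps = 7.)
ΔPS is the trapezoid between Q = 324 and Q = 336 of height $3: ½ · (336 + 324) · 3 = $990.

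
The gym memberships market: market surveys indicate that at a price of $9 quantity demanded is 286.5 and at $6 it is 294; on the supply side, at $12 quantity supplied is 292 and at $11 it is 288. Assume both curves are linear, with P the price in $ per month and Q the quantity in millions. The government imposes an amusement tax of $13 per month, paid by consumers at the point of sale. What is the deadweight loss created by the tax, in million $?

Demand slope: (294 − 286.5)/(6 − 9) = -2.5, so Qd = 309 − 2.5P.
Supply slope: (288 − 292)/(11 − 12) = 4, so Qs = 4P + 244.
Before the tax: set 309 − 2.5P = 4P + 244 → P* = $10, Q* = 284.
With the tax collected from consumers, demand (in seller-price terms) shifts: Qd = 309 − 2.5(P + 13).
Solving gives Q = 264 with consumers paying $18 and suppliers receiving $5 (the $13 wedge).
Quantity falls by |ΔQ| = |284 − 264| = 20.
DWL = ½ · t · |ΔQ| = ½ · 13 · 20 = $130.

Deadweight loss = $130 million.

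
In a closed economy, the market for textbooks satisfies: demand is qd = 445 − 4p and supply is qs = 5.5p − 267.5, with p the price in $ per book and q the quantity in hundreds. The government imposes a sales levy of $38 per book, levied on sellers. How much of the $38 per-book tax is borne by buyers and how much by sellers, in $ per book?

Buyers bear $22 per book; sellers bear $16 per book.

Before the tax: set 445 − 4p = 5.5p − 267.5 → p* = $75, q* = 145.
With the tax collected from sellers, supply shifts: qs = 5.5(p − 38) − 267.5.
New equilibrium: buyers pay $97, sellers receive $59, q = 57. (Wedge: pb − ps = 38.)
Burden on buyers: $22; on sellers: $16. (They sum to $38.)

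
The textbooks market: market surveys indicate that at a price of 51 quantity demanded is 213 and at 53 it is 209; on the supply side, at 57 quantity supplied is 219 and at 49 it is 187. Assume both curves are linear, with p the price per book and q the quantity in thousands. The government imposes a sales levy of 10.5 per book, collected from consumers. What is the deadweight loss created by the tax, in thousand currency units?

Deadweight loss = 73.5 thousand.

Demand slope: (209 − 213)/(53 − 51) = -2, so qd = 315 − 2p.
Supply slope: (187 − 219)/(49 − 57) = 4, so qs = 4p − 9.
Without the tax, 315 − 2p = 4p − 9 gives 6p = 324, so p* = 54 and q* = 207.
With the tax collected from consumers, demand (in seller-price terms) shifts: qd = 315 − 2(p + 10.5).
New equilibrium: consumers pay 61, sellers receive 50.5, q = 193. (Wedge: pb − ps = 10.5.)
Quantity falls by |ΔQ| = |207 − 193| = 14.
DWL = ½ · t · |ΔQ| = ½ · 10.5 · 14 = 73.5.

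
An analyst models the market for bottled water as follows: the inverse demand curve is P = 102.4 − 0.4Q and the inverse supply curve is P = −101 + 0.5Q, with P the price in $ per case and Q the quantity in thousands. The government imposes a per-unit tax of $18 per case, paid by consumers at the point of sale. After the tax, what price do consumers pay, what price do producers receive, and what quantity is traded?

Consumers pay $20; producers receive $2; quantity = 206.

Inverting to Q(P) form: Qd = 256 − 2.5P; Qs = 2P + 202.
Before the tax: set 256 − 2.5P = 2P + 202 → P* = $12, Q* = 226.
With the tax collected from consumers, demand (in seller-price terms) shifts: Qd = 256 − 2.5(P + 18).
Solving gives Q = 206 with consumers paying $20 and producers receiving $2 (the $18 wedge).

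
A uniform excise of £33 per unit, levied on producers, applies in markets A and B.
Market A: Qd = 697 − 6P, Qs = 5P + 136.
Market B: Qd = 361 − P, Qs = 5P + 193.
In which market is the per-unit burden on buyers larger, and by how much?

Market A: pre-tax P* = £51, Q* = 391; post-tax Q = 301; per-unit burden on buyers = £15.
Market B: pre-tax P* = £28, Q* = 333; post-tax Q = 305.5; per-unit burden on buyers = £27.5.
Difference: £15 vs £27.5 → market B is larger by £12.5.

Market B, by £12.5.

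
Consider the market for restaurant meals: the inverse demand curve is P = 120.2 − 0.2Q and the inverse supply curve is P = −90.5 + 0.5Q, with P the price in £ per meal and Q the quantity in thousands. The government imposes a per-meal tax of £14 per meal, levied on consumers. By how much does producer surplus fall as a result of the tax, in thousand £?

Rewrite in direct form: Qd = 601 − 5P and Qs = 2P + 181.
Without the tax, 601 − 5P = 2P + 181 gives 7P = 420, so P* = £60 and Q* = 301.
With the tax collected from consumers, demand (in seller-price terms) shifts: Qd = 601 − 5(P + 14).
New equilibrium: consumers pay £64, suppliers receive £50, Q = 281. (Wedge: Pb − Ps = 14.)
ΔPS is the trapezoid between Q = 281 and Q = 301 of height £10: ½ · (301 + 281) · 10 = £2910.

Producer surplus falls by £2910 thousand.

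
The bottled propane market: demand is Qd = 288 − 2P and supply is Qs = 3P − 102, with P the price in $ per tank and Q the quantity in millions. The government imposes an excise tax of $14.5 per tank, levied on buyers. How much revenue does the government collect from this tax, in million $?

Before the tax: set 288 − 2P = 3P − 102 → P* = $78, Q* = 132.
With the tax collected from buyers, demand (in seller-price terms) shifts: Qd = 288 − 2(P + 14.5).
Solving gives Q = 114.6 with buyers paying $86.7 and suppliers receiving $72.2 (the $14.5 wedge).
Revenue = t · Q = 14.5 · 114.6 = $1661.7.

Tax revenue = $1661.7 million.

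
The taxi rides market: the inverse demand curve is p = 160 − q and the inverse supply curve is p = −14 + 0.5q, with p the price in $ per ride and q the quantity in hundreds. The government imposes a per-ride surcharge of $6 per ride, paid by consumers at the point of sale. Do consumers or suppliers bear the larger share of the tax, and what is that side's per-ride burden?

Consumers bear the larger share: $4 per ride.

Rewrite in direct form: qd = 160 − p and qs = 2p + 28.
Before the tax: set 160 − p = 2p + 28 → p* = $44, q* = 116.
With the tax collected from consumers, demand (in seller-price terms) shifts: qd = 160 − (p + 6).
Solving gives q = 112 with consumers paying $48 and suppliers receiving $42 (the $6 wedge).
Per-ride burden: consumers $4, suppliers $2.
Consumers take the larger share because demand is less price-elastic here (demand slope 1 vs supply slope 2).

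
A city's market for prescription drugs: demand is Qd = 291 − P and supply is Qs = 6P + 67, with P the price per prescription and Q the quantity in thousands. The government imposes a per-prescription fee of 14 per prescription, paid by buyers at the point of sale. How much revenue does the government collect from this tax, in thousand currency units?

Without the tax, 291 − P = 6P + 67 gives 7P = 224, so P* = 32 and Q* = 259.
With the tax collected from buyers, demand (in seller-price terms) shifts: Qd = 291 − (P + 14).
Solving gives Q = 247 with buyers paying 44 and producers receiving 30 (the 14 wedge).
Revenue = t · Q = 14 · 247 = 3458.

Tax revenue = 3458 thousand.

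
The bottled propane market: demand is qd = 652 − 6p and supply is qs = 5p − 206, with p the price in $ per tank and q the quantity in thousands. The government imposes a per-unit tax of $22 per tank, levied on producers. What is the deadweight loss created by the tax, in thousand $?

Deadweight loss = $660 thousand.

Before the tax: set 652 − 6p = 5p − 206 → p* = $78, q* = 184.
With the tax collected from producers, supply shifts: qs = 5(p − 22) − 206.
New equilibrium: buyers pay $88, producers receive $66, q = 124. (Wedge: pb − ps = 22.)
Quantity falls by |ΔQ| = |184 − 124| = 60.
DWL = ½ · t · |ΔQ| = ½ · 22 · 60 = $660.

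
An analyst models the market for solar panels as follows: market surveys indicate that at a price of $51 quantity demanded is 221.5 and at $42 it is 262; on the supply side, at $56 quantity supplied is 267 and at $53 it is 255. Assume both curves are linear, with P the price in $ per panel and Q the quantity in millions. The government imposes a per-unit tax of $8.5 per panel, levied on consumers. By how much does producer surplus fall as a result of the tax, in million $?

Demand slope: (262 − 221.5)/(42 − 51) = -4.5, so Qd = 451 − 4.5P.
Supply slope: (255 − 267)/(53 − 56) = 4, so Qs = 4P + 43.
Without the tax, 451 − 4.5P = 4P + 43 gives 8.5P = 408, so P* = $48 and Q* = 235.
With the tax collected from consumers, demand (in seller-price terms) shifts: Qd = 451 − 4.5(P + 8.5).
New equilibrium: consumers pay $52, sellers receive $43.5, Q = 217. (Wedge: Pb − Ps = 8.5.)
ΔPS is the trapezoid between Q = 217 and Q = 235 of height $4.5: ½ · (235 + 217) · 4.5 = $1017.

Producer surplus falls by $1017 million.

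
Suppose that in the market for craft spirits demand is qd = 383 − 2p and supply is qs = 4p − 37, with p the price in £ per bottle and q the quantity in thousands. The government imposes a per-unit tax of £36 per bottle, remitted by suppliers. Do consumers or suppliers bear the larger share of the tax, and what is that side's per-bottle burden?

Before the tax: set 383 − 2p = 4p − 37 → p* = £70, q* = 243.
With the tax collected from suppliers, supply shifts: qs = 4(p − 36) − 37.
Solving gives q = 195 with consumers paying £94 and suppliers receiving £58 (the £36 wedge).
Per-bottle burden: consumers £24, suppliers £12.
Consumers take the larger share because demand is less price-elastic here (demand slope 2 vs supply slope 4).

Consumers bear the larger share: £24 per bottle.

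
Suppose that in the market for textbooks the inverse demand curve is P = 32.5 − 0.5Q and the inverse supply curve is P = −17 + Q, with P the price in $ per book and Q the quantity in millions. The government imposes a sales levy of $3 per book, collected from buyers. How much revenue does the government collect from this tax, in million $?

Tax revenue = $93 million.

Inverting to Q(P) form: Qd = 65 − 2P; Qs = P + 17.
Without the tax, 65 − 2P = P + 17 gives 3P = 48, so P* = $16 and Q* = 33.
With the tax collected from buyers, demand (in seller-price terms) shifts: Qd = 65 − 2(P + 3).
Solving gives Q = 31 with buyers paying $17 and producers receiving $14 (the $3 wedge).
Revenue = t · Q = 3 · 31 = $93.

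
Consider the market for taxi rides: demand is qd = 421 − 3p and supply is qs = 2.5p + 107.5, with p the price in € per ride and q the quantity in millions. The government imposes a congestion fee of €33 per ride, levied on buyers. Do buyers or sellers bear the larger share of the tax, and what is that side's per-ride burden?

Sellers bear the larger share: €18 per ride.

Before the tax: set 421 − 3p = 2.5p + 107.5 → p* = €57, q* = 250.
With the tax collected from buyers, demand (in seller-price terms) shifts: qd = 421 − 3(p + 33).
New equilibrium: buyers pay €72, sellers receive €39, q = 205. (Wedge: pb − ps = 33.)
Per-ride burden: buyers €15, sellers €18.
Sellers take the larger share because supply is less price-elastic here (demand slope 3 vs supply slope 2.5).
The less price-elastic side of the market bears the larger share of a per-unit tax.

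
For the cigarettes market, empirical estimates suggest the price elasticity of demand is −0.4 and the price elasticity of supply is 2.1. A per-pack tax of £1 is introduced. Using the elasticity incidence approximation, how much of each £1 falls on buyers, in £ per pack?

Buyers bear ≈ £0.84 per pack.

Incidence ratio: buyers' share ≈ εs / (εs + |εd|) = 2.1 / (2.1 + 0.4) = 0.84.
So buyers bear ≈ 0.84 × £1 = £0.84; producers bear £0.16.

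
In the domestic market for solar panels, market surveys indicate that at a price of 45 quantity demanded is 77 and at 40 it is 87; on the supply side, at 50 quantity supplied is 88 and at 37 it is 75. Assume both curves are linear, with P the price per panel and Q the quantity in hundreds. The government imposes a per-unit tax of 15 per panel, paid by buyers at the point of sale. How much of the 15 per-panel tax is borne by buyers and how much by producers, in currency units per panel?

Buyers bear 5 per panel; producers bear 10 per panel.

Demand slope: (87 − 77)/(40 − 45) = -2, so Qd = 167 − 2P.
Supply slope: (75 − 88)/(37 − 50) = 1, so Qs = P + 38.
Without the tax, 167 − 2P = P + 38 gives 3P = 129, so P* = 43 and Q* = 81.
With the tax collected from buyers, demand (in seller-price terms) shifts: Qd = 167 − 2(P + 15).
New equilibrium: buyers pay 48, producers receive 33, Q = 71. (Wedge: Pb − Ps = 15.)
Burden on buyers: 5; on producers: 10. (They sum to 15.)
The less price-elastic side of the market bears the larger share of a per-unit tax.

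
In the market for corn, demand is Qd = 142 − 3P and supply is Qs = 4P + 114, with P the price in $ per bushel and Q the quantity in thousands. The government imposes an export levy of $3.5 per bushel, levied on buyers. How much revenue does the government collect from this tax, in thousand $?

Tax revenue = $434 thousand.

Before the tax: set 142 − 3P = 4P + 114 → P* = $4, Q* = 130.
With the tax collected from buyers, demand (in seller-price terms) shifts: Qd = 142 − 3(P + 3.5).
Solving gives Q = 124 with buyers paying $6 and producers receiving $2.5 (the $3.5 wedge).
Revenue = t · Q = 3.5 · 124 = $434.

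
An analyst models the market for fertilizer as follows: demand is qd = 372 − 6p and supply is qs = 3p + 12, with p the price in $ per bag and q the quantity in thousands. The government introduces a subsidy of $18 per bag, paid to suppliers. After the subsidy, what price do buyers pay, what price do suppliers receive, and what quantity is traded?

Buyers pay $34; suppliers receive $52; quantity = 168.

Before the subsidy: set 372 − 6p = 3p + 12 → p* = $40, q* = 132.
With a per-unit subsidy paid to suppliers, each receives p + 18 per unit sold, so supply becomes qs = 3(p + 18) + 12.
Solving gives q = 168 with buyers paying $34 and suppliers receiving $52 (the $18 wedge).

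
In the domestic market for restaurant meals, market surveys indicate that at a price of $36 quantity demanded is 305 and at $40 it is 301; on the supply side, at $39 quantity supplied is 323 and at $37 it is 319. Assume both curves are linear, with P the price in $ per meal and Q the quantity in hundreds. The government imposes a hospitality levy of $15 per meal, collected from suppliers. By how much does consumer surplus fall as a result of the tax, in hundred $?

Demand slope: (301 − 305)/(40 − 36) = -1, so Qd = 341 − P.
Supply slope: (319 − 323)/(37 − 39) = 2, so Qs = 2P + 245.
Without the tax, 341 − P = 2P + 245 gives 3P = 96, so P* = $32 and Q* = 309.
With the tax collected from suppliers, supply shifts: Qs = 2(P − 15) + 245.
New equilibrium: consumers pay $42, suppliers receive $27, Q = 299. (Wedge: Pb − Ps = 15.)
ΔCS is the trapezoid between Q = 299 and Q = 309 of height $10: ½ · (309 + 299) · 10 = $3040.

Consumer surplus falls by $3040 hundred.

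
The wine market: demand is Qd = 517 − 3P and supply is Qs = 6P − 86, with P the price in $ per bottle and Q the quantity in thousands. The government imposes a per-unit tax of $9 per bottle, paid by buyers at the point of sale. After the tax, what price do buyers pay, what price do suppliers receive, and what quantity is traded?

Buyers pay $73; suppliers receive $64; quantity = 298.

Before the tax: set 517 − 3P = 6P − 86 → P* = $67, Q* = 316.
With the tax collected from buyers, demand (in seller-price terms) shifts: Qd = 517 − 3(P + 9).
New equilibrium: buyers pay $73, suppliers receive $64, Q = 298. (Wedge: Pb − Ps = 9.)
The less price-elastic side of the market bears the larger share of a per-unit tax.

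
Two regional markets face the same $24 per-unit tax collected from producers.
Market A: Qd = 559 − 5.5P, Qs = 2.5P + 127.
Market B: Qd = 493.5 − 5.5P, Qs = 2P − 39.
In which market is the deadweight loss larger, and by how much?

Market A: pre-tax P* = $54, Q* = 262; post-tax Q = 220.75; deadweight loss = $495.
Market B: pre-tax P* = $71, Q* = 103; post-tax Q = 67.8; deadweight loss = $422.4.
Difference: $495 vs $422.4 → market A is larger by $72.6.

Market A, by $72.6.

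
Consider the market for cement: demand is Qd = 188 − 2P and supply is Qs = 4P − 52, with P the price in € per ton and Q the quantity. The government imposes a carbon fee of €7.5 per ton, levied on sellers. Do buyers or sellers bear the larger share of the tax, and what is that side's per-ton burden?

Buyers bear the larger share: €5 per ton.

Before the tax: set 188 − 2P = 4P − 52 → P* = €40, Q* = 108.
With the tax collected from sellers, supply shifts: Qs = 4(P − 7.5) − 52.
New equilibrium: buyers pay €45, sellers receive €37.5, Q = 98. (Wedge: Pb − Ps = 7.5.)
Per-ton burden: buyers €5, sellers €2.5.
Buyers take the larger share because demand is less price-elastic here (demand slope 2 vs supply slope 4).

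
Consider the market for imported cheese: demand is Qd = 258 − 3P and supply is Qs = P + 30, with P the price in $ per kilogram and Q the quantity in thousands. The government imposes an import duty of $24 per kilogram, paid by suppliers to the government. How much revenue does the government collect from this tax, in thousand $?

Before the tax: set 258 − 3P = P + 30 → P* = $57, Q* = 87.
With the tax collected from suppliers, supply shifts: Qs = (P − 24) + 30.
Solving gives Q = 69 with buyers paying $63 and suppliers receiving $39 (the $24 wedge).
Revenue = t · Q = 24 · 69 = $1656.

Tax revenue = $1656 thousand.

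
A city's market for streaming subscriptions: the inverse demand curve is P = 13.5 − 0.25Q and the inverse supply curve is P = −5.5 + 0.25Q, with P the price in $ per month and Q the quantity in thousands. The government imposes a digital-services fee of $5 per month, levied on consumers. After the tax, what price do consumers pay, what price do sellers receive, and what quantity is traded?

Consumers pay $6.5; sellers receive $1.5; quantity = 28.

Inverting to Q(P) form: Qd = 54 − 4P; Qs = 4P + 22.
Without the tax, 54 − 4P = 4P + 22 gives 8P = 32, so P* = $4 and Q* = 38.
With the tax collected from consumers, demand (in seller-price terms) shifts: Qd = 54 − 4(P + 5).
Solving gives Q = 28 with consumers paying $6.5 and sellers receiving $1.5 (the $5 wedge).
The less price-elastic side of the market bears the larger share of a per-unit tax.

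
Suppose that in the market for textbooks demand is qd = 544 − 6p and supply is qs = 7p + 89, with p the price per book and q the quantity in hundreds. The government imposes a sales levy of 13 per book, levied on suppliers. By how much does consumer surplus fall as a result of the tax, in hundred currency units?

Consumer surplus falls by 2191 hundred.

Before the tax: set 544 − 6p = 7p + 89 → p* = 35, q* = 334.
With the tax collected from suppliers, supply shifts: qs = 7(p − 13) + 89.
New equilibrium: consumers pay 42, suppliers receive 29, q = 292. (Wedge: pb − ps = 13.)
ΔCS is the trapezoid between Q = 292 and Q = 334 of height 7: ½ · (334 + 292) · 7 = 2191.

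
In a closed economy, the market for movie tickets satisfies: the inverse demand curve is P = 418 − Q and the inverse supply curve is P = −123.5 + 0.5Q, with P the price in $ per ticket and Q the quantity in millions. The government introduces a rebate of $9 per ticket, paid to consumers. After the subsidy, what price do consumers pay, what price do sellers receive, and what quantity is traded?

Consumers pay $51; sellers receive $60; quantity = 367.

Rewrite in direct form: Qd = 418 − P and Qs = 2P + 247.
Without the subsidy, 418 − P = 2P + 247 gives 3P = 171, so P* = $57 and Q* = 361.
With a per-unit subsidy paid to consumers, each effectively pays P − 9, so demand becomes Qd = 418 − (P − 9).
New equilibrium: consumers pay $51, sellers receive $60, Q = 367. (Wedge: Pb − Ps = −9.)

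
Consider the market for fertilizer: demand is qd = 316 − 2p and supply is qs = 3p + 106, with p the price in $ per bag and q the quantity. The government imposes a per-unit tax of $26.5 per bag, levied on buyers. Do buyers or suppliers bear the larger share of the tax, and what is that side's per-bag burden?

Without the tax, 316 − 2p = 3p + 106 gives 5p = 210, so p* = $42 and q* = 232.
With the tax collected from buyers, demand (in seller-price terms) shifts: qd = 316 − 2(p + 26.5).
Solving gives q = 200.2 with buyers paying $57.9 and suppliers receiving $31.4 (the $26.5 wedge).
Per-bag burden: buyers $15.9, suppliers $10.6.
Buyers take the larger share because demand is less price-elastic here (demand slope 2 vs supply slope 3).
The less price-elastic side of the market bears the larger share of a per-unit tax.

Buyers bear the larger share: $15.9 per bag.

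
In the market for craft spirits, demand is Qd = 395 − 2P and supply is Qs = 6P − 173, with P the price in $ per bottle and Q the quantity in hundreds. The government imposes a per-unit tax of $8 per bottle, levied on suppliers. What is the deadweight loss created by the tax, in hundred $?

Without the tax, 395 − 2P = 6P − 173 gives 8P = 568, so P* = $71 and Q* = 253.
With the tax collected from suppliers, supply shifts: Qs = 6(P − 8) − 173.
New equilibrium: consumers pay $77, suppliers receive $69, Q = 241. (Wedge: Pb − Ps = 8.)
Quantity falls by |ΔQ| = |253 − 241| = 12.
DWL = ½ · t · |ΔQ| = ½ · 8 · 12 = $48.

Deadweight loss = $48 hundred.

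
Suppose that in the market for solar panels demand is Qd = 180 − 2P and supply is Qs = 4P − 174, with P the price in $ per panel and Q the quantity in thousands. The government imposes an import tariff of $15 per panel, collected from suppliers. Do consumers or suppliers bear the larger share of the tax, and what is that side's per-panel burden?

Without the tax, 180 − 2P = 4P − 174 gives 6P = 354, so P* = $59 and Q* = 62.
With the tax collected from suppliers, supply shifts: Qs = 4(P − 15) − 174.
New equilibrium: consumers pay $69, suppliers receive $54, Q = 42. (Wedge: Pb − Ps = 15.)
Per-panel burden: consumers $10, suppliers $5.
Consumers take the larger share because demand is less price-elastic here (demand slope 2 vs supply slope 4).
The less price-elastic side of the market bears the larger share of a per-unit tax.

Consumers bear the larger share: $10 per panel.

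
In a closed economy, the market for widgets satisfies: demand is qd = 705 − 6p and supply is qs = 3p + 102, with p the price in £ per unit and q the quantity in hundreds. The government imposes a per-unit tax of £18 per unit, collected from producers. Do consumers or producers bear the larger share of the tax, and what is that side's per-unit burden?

Without the tax, 705 − 6p = 3p + 102 gives 9p = 603, so p* = £67 and q* = 303.
With the tax collected from producers, supply shifts: qs = 3(p − 18) + 102.
New equilibrium: consumers pay £73, producers receive £55, q = 267. (Wedge: pb − ps = 18.)
Per-unit burden: consumers £6, producers £12.
Producers take the larger share because supply is less price-elastic here (demand slope 6 vs supply slope 3).

Producers bear the larger share: £12 per unit.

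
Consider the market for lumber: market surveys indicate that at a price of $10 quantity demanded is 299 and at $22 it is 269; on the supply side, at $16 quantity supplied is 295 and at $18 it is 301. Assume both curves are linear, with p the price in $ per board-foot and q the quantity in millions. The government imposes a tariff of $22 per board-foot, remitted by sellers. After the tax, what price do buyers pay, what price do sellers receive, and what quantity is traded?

Buyers pay $26; sellers receive $4; quantity = 259.

Demand slope: (269 − 299)/(22 − 10) = -2.5, so qd = 324 − 2.5p.
Supply slope: (301 − 295)/(18 − 16) = 3, so qs = 3p + 247.
Before the tax: set 324 − 2.5p = 3p + 247 → p* = $14, q* = 289.
With the tax collected from sellers, supply shifts: qs = 3(p − 22) + 247.
Solving gives q = 259 with buyers paying $26 and sellers receiving $4 (the $22 wedge).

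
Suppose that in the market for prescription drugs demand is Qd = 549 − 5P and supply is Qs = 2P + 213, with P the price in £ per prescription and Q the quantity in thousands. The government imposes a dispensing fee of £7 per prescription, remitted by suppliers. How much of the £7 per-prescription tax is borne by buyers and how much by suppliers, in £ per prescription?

Buyers bear £2 per prescription; suppliers bear £5 per prescription.

Before the tax: set 549 − 5P = 2P + 213 → P* = £48, Q* = 309.
With the tax collected from suppliers, supply shifts: Qs = 2(P − 7) + 213.
Solving gives Q = 299 with buyers paying £50 and suppliers receiving £43 (the £7 wedge).
Burden on buyers: £2; on suppliers: £5. (They sum to £7.)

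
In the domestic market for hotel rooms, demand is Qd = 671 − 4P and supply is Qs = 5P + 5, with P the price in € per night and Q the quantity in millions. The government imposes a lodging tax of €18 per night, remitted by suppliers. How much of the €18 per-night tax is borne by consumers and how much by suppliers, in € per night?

Without the tax, 671 − 4P = 5P + 5 gives 9P = 666, so P* = €74 and Q* = 375.
With the tax collected from suppliers, supply shifts: Qs = 5(P − 18) + 5.
New equilibrium: consumers pay €84, suppliers receive €66, Q = 335. (Wedge: Pb − Ps = 18.)
Burden on consumers: €10; on suppliers: €8. (They sum to €18.)
The less price-elastic side of the market bears the larger share of a per-unit tax.

Consumers bear €10 per night; suppliers bear €8 per night.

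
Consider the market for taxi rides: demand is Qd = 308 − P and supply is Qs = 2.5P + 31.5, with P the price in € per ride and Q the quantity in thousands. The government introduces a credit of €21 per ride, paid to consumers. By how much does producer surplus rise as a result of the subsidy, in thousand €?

Without the subsidy, 308 − P = 2.5P + 31.5 gives 3.5P = 276.5, so P* = €79 and Q* = 229.
With a per-unit subsidy paid to consumers, each effectively pays P − 21, so demand becomes Qd = 308 − (P − 21).
New equilibrium: consumers pay €64, producers receive €85, Q = 244. (Wedge: Pb − Ps = −21.)
ΔPS is the trapezoid between Q = 244 and Q = 229 of height €6: ½ · (229 + 244) · 6 = €1419.

Producer surplus rises by €1419 thousand.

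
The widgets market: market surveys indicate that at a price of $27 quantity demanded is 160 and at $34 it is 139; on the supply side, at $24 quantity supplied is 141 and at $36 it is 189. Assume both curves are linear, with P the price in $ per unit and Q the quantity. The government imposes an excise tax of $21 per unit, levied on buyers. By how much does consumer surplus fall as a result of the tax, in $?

Demand slope: (139 − 160)/(34 − 27) = -3, so Qd = 241 − 3P.
Supply slope: (189 − 141)/(36 − 24) = 4, so Qs = 4P + 45.
Before the tax: set 241 − 3P = 4P + 45 → P* = $28, Q* = 157.
With the tax collected from buyers, demand (in seller-price terms) shifts: Qd = 241 − 3(P + 21).
Solving gives Q = 121 with buyers paying $40 and suppliers receiving $19 (the $21 wedge).
ΔCS is the trapezoid between Q = 121 and Q = 157 of height $12: ½ · (157 + 121) · 12 = $1668.

Consumer surplus falls by $1668.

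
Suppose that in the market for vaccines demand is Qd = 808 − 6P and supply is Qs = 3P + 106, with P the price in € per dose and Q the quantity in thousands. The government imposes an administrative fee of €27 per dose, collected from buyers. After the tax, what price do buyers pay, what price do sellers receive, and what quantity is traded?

Without the tax, 808 − 6P = 3P + 106 gives 9P = 702, so P* = €78 and Q* = 340.
With the tax collected from buyers, demand (in seller-price terms) shifts: Qd = 808 − 6(P + 27).
New equilibrium: buyers pay €87, sellers receive €60, Q = 286. (Wedge: Pb − Ps = 27.)

Buyers pay €87; sellers receive €60; quantity = 286.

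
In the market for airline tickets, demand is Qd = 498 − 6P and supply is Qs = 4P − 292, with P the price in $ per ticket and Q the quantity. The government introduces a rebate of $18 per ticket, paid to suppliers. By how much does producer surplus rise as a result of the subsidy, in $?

Without the subsidy, 498 − 6P = 4P − 292 gives 10P = 790, so P* = $79 and Q* = 24.
With a per-unit subsidy paid to suppliers, each receives P + 18 per unit sold, so supply becomes Qs = 4(P + 18) − 292.
Solving gives Q = 67.2 with buyers paying $71.8 and suppliers receiving $89.8 (the $18 wedge).
ΔPS is the trapezoid between Q = 67.2 and Q = 24 of height $10.8: ½ · (24 + 67.2) · 10.8 = $492.48.

Producer surplus rises by $492.48.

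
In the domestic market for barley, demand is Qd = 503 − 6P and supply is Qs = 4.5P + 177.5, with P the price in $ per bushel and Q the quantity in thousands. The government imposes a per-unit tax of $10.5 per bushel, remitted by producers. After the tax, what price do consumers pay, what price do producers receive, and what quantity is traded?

Consumers pay $35.5; producers receive $25; quantity = 290.

Without the tax, 503 − 6P = 4.5P + 177.5 gives 10.5P = 325.5, so P* = $31 and Q* = 317.
With the tax collected from producers, supply shifts: Qs = 4.5(P − 10.5) + 177.5.
Solving gives Q = 290 with consumers paying $35.5 and producers receiving $25 (the $10.5 wedge).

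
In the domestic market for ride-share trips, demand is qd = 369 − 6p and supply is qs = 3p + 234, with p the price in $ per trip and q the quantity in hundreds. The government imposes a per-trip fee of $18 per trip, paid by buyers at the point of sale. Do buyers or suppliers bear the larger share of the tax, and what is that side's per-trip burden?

Without the tax, 369 − 6p = 3p + 234 gives 9p = 135, so p* = $15 and q* = 279.
With the tax collected from buyers, demand (in seller-price terms) shifts: qd = 369 − 6(p + 18).
Solving gives q = 243 with buyers paying $21 and suppliers receiving $3 (the $18 wedge).
Per-trip burden: buyers $6, suppliers $12.
Suppliers take the larger share because supply is less price-elastic here (demand slope 6 vs supply slope 3).

Suppliers bear the larger share: $12 per trip.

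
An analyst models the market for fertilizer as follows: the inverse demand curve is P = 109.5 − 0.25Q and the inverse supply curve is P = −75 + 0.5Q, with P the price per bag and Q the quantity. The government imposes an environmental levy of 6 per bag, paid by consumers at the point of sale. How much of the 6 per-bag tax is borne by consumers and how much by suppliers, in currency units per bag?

Consumers bear 2 per bag; suppliers bear 4 per bag.

Inverting to Q(P) form: Qd = 438 − 4P; Qs = 2P + 150.
Without the tax, 438 − 4P = 2P + 150 gives 6P = 288, so P* = 48 and Q* = 246.
With the tax collected from consumers, demand (in seller-price terms) shifts: Qd = 438 − 4(P + 6).
New equilibrium: consumers pay 50, suppliers receive 44, Q = 238. (Wedge: Pb − Ps = 6.)
Burden on consumers: 2; on suppliers: 4. (They sum to 6.)
The less price-elastic side of the market bears the larger share of a per-unit tax.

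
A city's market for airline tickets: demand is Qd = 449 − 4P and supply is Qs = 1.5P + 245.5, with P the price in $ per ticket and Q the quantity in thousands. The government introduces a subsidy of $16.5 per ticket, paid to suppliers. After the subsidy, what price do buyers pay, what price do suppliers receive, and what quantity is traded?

Before the subsidy: set 449 − 4P = 1.5P + 245.5 → P* = $37, Q* = 301.
With a per-unit subsidy paid to suppliers, each receives P + 16.5 per unit sold, so supply becomes Qs = 1.5(P + 16.5) + 245.5.
New equilibrium: buyers pay $32.5, suppliers receive $49, Q = 319. (Wedge: Pb − Ps = −16.5.)

Buyers pay $32.5; suppliers receive $49; quantity = 319.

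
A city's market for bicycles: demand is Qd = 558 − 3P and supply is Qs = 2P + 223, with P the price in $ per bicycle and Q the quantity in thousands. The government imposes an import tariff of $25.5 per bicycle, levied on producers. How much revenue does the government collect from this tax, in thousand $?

Before the tax: set 558 − 3P = 2P + 223 → P* = $67, Q* = 357.
With the tax collected from producers, supply shifts: Qs = 2(P − 25.5) + 223.
New equilibrium: buyers pay $77.2, producers receive $51.7, Q = 326.4. (Wedge: Pb − Ps = 25.5.)
Revenue = t · Q = 25.5 · 326.4 = $8323.2.

Tax revenue = $8323.2 thousand.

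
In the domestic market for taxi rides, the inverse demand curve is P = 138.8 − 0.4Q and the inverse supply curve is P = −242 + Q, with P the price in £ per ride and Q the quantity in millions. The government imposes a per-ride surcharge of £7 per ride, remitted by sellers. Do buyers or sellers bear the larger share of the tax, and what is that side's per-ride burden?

Inverting to Q(P) form: Qd = 347 − 2.5P; Qs = P + 242.
Without the tax, 347 − 2.5P = P + 242 gives 3.5P = 105, so P* = £30 and Q* = 272.
With the tax collected from sellers, supply shifts: Qs = (P − 7) + 242.
Solving gives Q = 267 with buyers paying £32 and sellers receiving £25 (the £7 wedge).
Per-ride burden: buyers £2, sellers £5.
Sellers take the larger share because supply is less price-elastic here (demand slope 2.5 vs supply slope 1).
The less price-elastic side of the market bears the larger share of a per-unit tax.

Sellers bear the larger share: £5 per ride.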